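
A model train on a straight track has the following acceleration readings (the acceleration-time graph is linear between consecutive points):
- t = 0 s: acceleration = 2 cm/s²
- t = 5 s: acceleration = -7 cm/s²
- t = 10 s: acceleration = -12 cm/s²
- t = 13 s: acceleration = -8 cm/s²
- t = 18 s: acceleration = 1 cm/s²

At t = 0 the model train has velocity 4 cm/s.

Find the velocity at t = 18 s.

-103.5 cm/s

Δv equals the area under the a-t graph; then v = v₀ + Δv.
0–5 s: ½(2 + -7)(5) = -12.5 cm/s
5–10 s: ½(-7 + -12)(5) = -47.5 cm/s
10–13 s: ½(-12 + -8)(3) = -30 cm/s
13–18 s: ½(-8 + 1)(5) = -17.5 cm/s
Δv = -107.5 cm/s, so v(18) = 4 + (-107.5) = -103.5 cm/s.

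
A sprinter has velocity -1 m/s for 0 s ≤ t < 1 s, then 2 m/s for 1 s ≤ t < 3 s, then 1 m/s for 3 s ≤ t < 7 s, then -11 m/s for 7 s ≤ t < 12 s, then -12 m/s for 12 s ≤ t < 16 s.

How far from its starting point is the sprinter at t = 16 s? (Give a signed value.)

Net displacement equals the area under the velocity-time graph (areas below the axis count negative).
0–1 s: -1 × 1 = -1 m
1–3 s: 2 × 2 = 4 m
3–7 s: 1 × 4 = 4 m
7–12 s: -11 × 5 = -55 m
12–16 s: -12 × 4 = -48 m
Net displacement = -96 m

-96 m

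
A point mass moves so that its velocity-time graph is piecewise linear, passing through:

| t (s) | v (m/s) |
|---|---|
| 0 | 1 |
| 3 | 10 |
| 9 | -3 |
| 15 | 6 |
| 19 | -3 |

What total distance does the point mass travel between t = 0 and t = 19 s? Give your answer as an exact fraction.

Distance (not displacement) is the total path length: add the absolute areas under v-t.
0–3 s: |½(1 + 10)(3)| = 16.5 m
3–9 s: v = 0 at t = 99/13 s; triangle areas 300/13 + 27/13 = 327/13 m
9–15 s: v = 0 at t = 11 s; triangle areas 3 + 12 = 15 m
15–19 s: v = 0 at t = 53/3 s; triangle areas 8 + 2 = 10 m
Total distance = 1733/26 m

1733/26 m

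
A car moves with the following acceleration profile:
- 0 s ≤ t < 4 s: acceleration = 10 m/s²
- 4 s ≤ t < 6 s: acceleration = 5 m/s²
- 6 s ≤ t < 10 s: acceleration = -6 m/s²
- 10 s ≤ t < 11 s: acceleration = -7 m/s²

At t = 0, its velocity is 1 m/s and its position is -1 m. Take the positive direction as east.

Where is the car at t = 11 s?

On each constant-a segment, Δv = aΔt and Δx = v₀Δt + ½aΔt²; chain segment to segment.
0–4 s: v starts 1 m/s; Δx = 1·4 + ½·10·4² = 84 m; v ends 41 m/s.
4–6 s: v starts 41 m/s; Δx = 41·2 + ½·5·2² = 92 m; v ends 51 m/s.
6–10 s: v starts 51 m/s; Δx = 51·4 + ½·-6·4² = 156 m; v ends 27 m/s.
10–11 s: v starts 27 m/s; Δx = 27·1 + ½·-7·1² = 23.5 m; v ends 20 m/s.
x(11) = -1 + Σ Δx = 354.5 m.

354.5 m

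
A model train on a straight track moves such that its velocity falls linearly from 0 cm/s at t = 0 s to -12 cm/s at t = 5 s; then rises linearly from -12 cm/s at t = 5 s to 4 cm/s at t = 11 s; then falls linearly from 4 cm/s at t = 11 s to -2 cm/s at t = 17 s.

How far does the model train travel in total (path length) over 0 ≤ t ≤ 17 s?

Total distance travelled is ∫|v| dt — sum the magnitudes of each area piece.
0–5 s: |½(0 + -12)(5)| = 30 cm
5–11 s: v = 0 at t = 9.5 s; triangle areas 27 + 3 = 30 cm
11–17 s: v = 0 at t = 15 s; triangle areas 8 + 2 = 10 cm
Total distance = 70 cm

70 cm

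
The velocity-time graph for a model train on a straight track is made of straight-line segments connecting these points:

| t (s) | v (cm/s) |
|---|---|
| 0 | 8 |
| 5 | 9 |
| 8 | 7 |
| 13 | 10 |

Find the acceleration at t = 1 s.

0.2 cm/s²

Acceleration is the slope of the v-t graph on 0–5 s: (9 − 8)/(5 − 0) = 0.2 cm/s².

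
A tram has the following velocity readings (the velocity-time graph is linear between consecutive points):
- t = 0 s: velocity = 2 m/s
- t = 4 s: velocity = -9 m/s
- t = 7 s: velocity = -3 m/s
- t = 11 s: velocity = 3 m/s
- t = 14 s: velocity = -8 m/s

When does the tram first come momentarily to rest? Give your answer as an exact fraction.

v changes sign on 0–4 s (from 2 to -9); the graph is linear there, so v = 0 at t = 0 + (-2)·(4 − 0)/(-9 − 2) = 8/11 s.

t = 8/11 s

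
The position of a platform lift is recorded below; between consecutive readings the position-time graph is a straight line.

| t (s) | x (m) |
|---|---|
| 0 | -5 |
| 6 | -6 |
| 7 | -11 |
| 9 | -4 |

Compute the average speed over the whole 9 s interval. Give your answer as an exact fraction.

Average speed = (total path length)/(elapsed time); on a piecewise-linear x-t graph the path length is Σ|Δx|.
0–6 s: |Δx| = |-6 − -5| = 1 m
6–7 s: |Δx| = |-11 − -6| = 5 m
7–9 s: |Δx| = |-4 − -11| = 7 m
Total path = 13 m; average speed = 13/9 = 13/9 m/s.

13/9 m/s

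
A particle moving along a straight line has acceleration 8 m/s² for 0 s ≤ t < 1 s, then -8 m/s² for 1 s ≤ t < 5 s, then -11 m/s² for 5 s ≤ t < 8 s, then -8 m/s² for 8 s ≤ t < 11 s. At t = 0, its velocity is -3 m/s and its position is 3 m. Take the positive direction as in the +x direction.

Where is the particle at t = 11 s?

-386.5 m

On each constant-a segment, Δv = aΔt and Δx = v₀Δt + ½aΔt²; chain segment to segment.
0–1 s: v starts -3 m/s; Δx = -3·1 + ½·8·1² = 1 m; v ends 5 m/s.
1–5 s: v starts 5 m/s; Δx = 5·4 + ½·-8·4² = -44 m; v ends -27 m/s.
5–8 s: v starts -27 m/s; Δx = -27·3 + ½·-11·3² = -130.5 m; v ends -60 m/s.
8–11 s: v starts -60 m/s; Δx = -60·3 + ½·-8·3² = -216 m; v ends -84 m/s.
x(11) = 3 + Σ Δx = -386.5 m.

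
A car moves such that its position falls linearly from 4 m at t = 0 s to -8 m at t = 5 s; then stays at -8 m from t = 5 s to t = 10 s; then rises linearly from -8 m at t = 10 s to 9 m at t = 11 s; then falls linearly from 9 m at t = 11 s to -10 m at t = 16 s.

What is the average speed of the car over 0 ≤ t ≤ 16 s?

3 m/s

Average speed = (total path length)/(elapsed time); on a piecewise-linear x-t graph the path length is Σ|Δx|.
0–5 s: |Δx| = |-8 − 4| = 12 m
5–10 s: |Δx| = |-8 − -8| = 0 m
10–11 s: |Δx| = |9 − -8| = 17 m
11–16 s: |Δx| = |-10 − 9| = 19 m
Total path = 48 m; average speed = 48/16 = 3 m/s.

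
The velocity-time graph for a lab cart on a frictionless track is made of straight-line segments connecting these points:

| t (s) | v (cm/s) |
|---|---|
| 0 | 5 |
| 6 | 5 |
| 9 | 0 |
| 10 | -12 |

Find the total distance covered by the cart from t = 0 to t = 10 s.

43.5 cm

Distance (not displacement) is the total path length: add the absolute areas under v-t.
0–6 s: |5| × 6 = 30 cm
6–9 s: |½(5 + 0)(3)| = 7.5 cm
9–10 s: |½(0 + -12)(1)| = 6 cm
Total distance = 43.5 cm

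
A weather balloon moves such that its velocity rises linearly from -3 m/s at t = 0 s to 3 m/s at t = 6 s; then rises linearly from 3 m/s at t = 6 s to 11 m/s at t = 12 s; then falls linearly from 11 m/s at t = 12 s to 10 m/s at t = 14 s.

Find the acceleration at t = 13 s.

-0.5 m/s²

Acceleration is the slope of the v-t graph on 12–14 s: (10 − 11)/(14 − 12) = -0.5 m/s².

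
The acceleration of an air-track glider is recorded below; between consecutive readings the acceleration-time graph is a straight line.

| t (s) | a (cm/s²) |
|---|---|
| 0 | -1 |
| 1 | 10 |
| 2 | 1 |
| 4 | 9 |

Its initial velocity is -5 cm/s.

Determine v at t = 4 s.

Δv equals the area under the a-t graph; then v = v₀ + Δv.
0–1 s: ½(-1 + 10)(1) = 4.5 cm/s
1–2 s: ½(10 + 1)(1) = 5.5 cm/s
2–4 s: ½(1 + 9)(2) = 10 cm/s
Δv = 20 cm/s, so v(4) = -5 + (20) = 15 cm/s.

15 cm/s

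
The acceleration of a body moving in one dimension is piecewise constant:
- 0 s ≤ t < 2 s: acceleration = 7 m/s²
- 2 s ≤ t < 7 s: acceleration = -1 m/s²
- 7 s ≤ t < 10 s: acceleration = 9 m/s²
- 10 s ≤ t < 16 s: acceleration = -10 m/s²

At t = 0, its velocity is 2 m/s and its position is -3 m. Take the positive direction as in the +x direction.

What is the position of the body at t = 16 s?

204 m

On each constant-a segment, Δv = aΔt and Δx = v₀Δt + ½aΔt²; chain segment to segment.
0–2 s: v starts 2 m/s; Δx = 2·2 + ½·7·2² = 18 m; v ends 16 m/s.
2–7 s: v starts 16 m/s; Δx = 16·5 + ½·-1·5² = 67.5 m; v ends 11 m/s.
7–10 s: v starts 11 m/s; Δx = 11·3 + ½·9·3² = 73.5 m; v ends 38 m/s.
10–16 s: v starts 38 m/s; Δx = 38·6 + ½·-10·6² = 48 m; v ends -22 m/s.
x(16) = -3 + Σ Δx = 204 m.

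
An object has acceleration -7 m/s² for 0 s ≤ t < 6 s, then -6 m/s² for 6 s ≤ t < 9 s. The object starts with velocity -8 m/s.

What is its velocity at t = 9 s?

-68 m/s

Δv equals the area under the a-t graph; then v = v₀ + Δv.
0–6 s: -7 × 6 = -42 m/s
6–9 s: -6 × 3 = -18 m/s
Δv = -60 m/s, so v(9) = -8 + (-60) = -68 m/s.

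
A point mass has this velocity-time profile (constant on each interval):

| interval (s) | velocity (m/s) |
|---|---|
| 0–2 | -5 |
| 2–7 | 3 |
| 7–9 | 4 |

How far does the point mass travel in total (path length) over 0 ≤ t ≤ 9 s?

33 m

Total distance travelled is ∫|v| dt — sum the magnitudes of each area piece.
0–2 s: |-5| × 2 = 10 m
2–7 s: |3| × 5 = 15 m
7–9 s: |4| × 2 = 8 m
Total distance = 33 m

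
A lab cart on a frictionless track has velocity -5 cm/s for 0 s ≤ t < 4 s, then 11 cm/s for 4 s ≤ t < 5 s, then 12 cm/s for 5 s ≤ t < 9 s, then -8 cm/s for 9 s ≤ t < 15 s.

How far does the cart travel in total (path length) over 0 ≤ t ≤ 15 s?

Total distance travelled is ∫|v| dt — sum the magnitudes of each area piece.
0–4 s: |-5| × 4 = 20 cm
4–5 s: |11| × 1 = 11 cm
5–9 s: |12| × 4 = 48 cm
9–15 s: |-8| × 6 = 48 cm
Total distance = 127 cm

127 cm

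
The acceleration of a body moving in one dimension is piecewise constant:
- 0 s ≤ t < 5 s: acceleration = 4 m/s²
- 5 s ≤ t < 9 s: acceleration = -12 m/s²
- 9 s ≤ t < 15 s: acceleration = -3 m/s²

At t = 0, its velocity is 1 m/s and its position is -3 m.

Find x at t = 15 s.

-176 m

On each constant-a segment, Δv = aΔt and Δx = v₀Δt + ½aΔt²; chain segment to segment.
0–5 s: v starts 1 m/s; Δx = 1·5 + ½·4·5² = 55 m; v ends 21 m/s.
5–9 s: v starts 21 m/s; Δx = 21·4 + ½·-12·4² = -12 m; v ends -27 m/s.
9–15 s: v starts -27 m/s; Δx = -27·6 + ½·-3·6² = -216 m; v ends -45 m/s.
x(15) = -3 + Σ Δx = -176 m.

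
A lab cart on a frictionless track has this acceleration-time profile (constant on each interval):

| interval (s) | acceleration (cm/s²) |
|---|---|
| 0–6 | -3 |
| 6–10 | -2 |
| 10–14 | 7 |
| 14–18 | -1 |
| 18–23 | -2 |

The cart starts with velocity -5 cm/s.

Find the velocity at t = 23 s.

Δv equals the area under the a-t graph; then v = v₀ + Δv.
0–6 s: -3 × 6 = -18 cm/s
6–10 s: -2 × 4 = -8 cm/s
10–14 s: 7 × 4 = 28 cm/s
14–18 s: -1 × 4 = -4 cm/s
18–23 s: -2 × 5 = -10 cm/s
Δv = -12 cm/s, so v(23) = -5 + (-12) = -17 cm/s.

-17 cm/s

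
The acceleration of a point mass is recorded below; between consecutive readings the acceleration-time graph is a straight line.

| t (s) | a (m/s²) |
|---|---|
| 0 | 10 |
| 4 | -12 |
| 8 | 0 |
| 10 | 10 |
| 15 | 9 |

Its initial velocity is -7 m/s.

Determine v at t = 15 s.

Δv equals the area under the a-t graph; then v = v₀ + Δv.
0–4 s: ½(10 + -12)(4) = -4 m/s
4–8 s: ½(-12 + 0)(4) = -24 m/s
8–10 s: ½(0 + 10)(2) = 10 m/s
10–15 s: ½(10 + 9)(5) = 47.5 m/s
Δv = 29.5 m/s, so v(15) = -7 + (29.5) = 22.5 m/s.

22.5 m/s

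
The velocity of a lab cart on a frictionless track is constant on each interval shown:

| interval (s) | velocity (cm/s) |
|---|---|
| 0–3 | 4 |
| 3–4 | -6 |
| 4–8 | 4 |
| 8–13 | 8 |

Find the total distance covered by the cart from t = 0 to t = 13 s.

Total distance travelled is ∫|v| dt — sum the magnitudes of each area piece.
0–3 s: |4| × 3 = 12 cm
3–4 s: |-6| × 1 = 6 cm
4–8 s: |4| × 4 = 16 cm
8–13 s: |8| × 5 = 40 cm
Total distance = 74 cm

74 cm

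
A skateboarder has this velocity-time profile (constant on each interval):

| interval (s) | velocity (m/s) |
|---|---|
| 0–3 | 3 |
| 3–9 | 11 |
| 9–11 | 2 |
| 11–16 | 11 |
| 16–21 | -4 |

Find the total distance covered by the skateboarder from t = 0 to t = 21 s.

154 m

Distance (not displacement) is the total path length: add the absolute areas under v-t.
0–3 s: |3| × 3 = 9 m
3–9 s: |11| × 6 = 66 m
9–11 s: |2| × 2 = 4 m
11–16 s: |11| × 5 = 55 m
16–21 s: |-4| × 5 = 20 m
Total distance = 154 m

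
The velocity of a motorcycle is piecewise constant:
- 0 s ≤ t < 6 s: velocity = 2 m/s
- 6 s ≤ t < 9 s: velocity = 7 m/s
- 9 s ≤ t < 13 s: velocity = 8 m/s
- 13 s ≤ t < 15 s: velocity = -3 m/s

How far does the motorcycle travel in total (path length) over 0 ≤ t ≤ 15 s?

71 m

Distance (not displacement) is the total path length: add the absolute areas under v-t.
0–6 s: |2| × 6 = 12 m
6–9 s: |7| × 3 = 21 m
9–13 s: |8| × 4 = 32 m
13–15 s: |-3| × 2 = 6 m
Total distance = 71 m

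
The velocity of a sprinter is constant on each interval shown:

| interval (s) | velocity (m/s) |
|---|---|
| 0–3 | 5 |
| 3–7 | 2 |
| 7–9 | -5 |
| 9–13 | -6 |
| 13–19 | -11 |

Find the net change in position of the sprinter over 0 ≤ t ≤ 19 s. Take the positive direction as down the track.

-77 m

Net displacement equals the area under the velocity-time graph (areas below the axis count negative).
0–3 s: 5 × 3 = 15 m
3–7 s: 2 × 4 = 8 m
7–9 s: -5 × 2 = -10 m
9–13 s: -6 × 4 = -24 m
13–19 s: -11 × 6 = -66 m
Net displacement = -77 m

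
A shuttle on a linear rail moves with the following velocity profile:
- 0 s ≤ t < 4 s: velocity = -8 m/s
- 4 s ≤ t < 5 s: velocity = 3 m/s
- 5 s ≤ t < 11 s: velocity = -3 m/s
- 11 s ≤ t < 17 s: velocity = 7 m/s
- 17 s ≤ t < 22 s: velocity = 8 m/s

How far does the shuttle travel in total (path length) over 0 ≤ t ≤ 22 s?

Distance (not displacement) is the total path length: add the absolute areas under v-t.
0–4 s: |-8| × 4 = 32 m
4–5 s: |3| × 1 = 3 m
5–11 s: |-3| × 6 = 18 m
11–17 s: |7| × 6 = 42 m
17–22 s: |8| × 5 = 40 m
Total distance = 135 m

135 m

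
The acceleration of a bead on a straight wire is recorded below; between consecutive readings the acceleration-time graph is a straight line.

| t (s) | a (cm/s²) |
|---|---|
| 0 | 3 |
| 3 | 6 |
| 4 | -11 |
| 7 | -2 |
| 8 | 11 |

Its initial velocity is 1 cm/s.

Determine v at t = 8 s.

Δv equals the area under the a-t graph; then v = v₀ + Δv.
0–3 s: ½(3 + 6)(3) = 13.5 cm/s
3–4 s: ½(6 + -11)(1) = -2.5 cm/s
4–7 s: ½(-11 + -2)(3) = -19.5 cm/s
7–8 s: ½(-2 + 11)(1) = 4.5 cm/s
Δv = -4 cm/s, so v(8) = 1 + (-4) = -3 cm/s.

-3 cm/s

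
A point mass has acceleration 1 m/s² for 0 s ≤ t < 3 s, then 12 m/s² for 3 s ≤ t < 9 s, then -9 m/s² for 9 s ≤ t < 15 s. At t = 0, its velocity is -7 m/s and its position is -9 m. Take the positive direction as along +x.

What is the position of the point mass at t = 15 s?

On each constant-a segment, Δv = aΔt and Δx = v₀Δt + ½aΔt²; chain segment to segment.
0–3 s: v starts -7 m/s; Δx = -7·3 + ½·1·3² = -16.5 m; v ends -4 m/s.
3–9 s: v starts -4 m/s; Δx = -4·6 + ½·12·6² = 192 m; v ends 68 m/s.
9–15 s: v starts 68 m/s; Δx = 68·6 + ½·-9·6² = 246 m; v ends 14 m/s.
x(15) = -9 + Σ Δx = 412.5 m.

412.5 m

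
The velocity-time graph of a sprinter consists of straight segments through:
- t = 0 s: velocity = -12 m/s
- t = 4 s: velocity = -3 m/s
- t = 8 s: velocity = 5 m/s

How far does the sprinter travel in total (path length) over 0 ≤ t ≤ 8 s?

Total distance travelled is ∫|v| dt — sum the magnitudes of each area piece.
0–4 s: |½(-12 + -3)(4)| = 30 m
4–8 s: v = 0 at t = 5.5 s; triangle areas 2.25 + 6.25 = 8.5 m
Total distance = 38.5 m

38.5 m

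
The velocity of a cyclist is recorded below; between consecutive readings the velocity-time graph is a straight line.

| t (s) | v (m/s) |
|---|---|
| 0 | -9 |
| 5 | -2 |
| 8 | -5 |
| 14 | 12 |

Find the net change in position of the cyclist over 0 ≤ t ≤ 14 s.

Displacement is the signed area under the v-t curve.
0–5 s: ½(-9 + -2)(5) = -27.5 m
5–8 s: ½(-2 + -5)(3) = -10.5 m
8–14 s: ½(-5 + 12)(6) = 21 m
Net displacement = -17 m

-17 m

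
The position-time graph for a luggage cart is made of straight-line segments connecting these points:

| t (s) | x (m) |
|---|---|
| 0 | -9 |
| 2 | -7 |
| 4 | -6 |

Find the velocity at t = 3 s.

Velocity is the slope of the x-t graph on 2–4 s: (-6 − -7)/(4 − 2) = 0.5 m/s.

0.5 m/s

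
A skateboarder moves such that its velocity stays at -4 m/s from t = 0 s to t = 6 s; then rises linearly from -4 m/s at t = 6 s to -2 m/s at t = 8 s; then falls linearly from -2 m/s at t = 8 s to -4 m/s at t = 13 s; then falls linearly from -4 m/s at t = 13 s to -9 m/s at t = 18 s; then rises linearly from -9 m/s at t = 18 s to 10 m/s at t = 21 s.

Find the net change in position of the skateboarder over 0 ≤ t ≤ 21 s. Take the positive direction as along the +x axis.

-76 m

Net displacement equals the area under the velocity-time graph (areas below the axis count negative).
0–6 s: -4 × 6 = -24 m
6–8 s: ½(-4 + -2)(2) = -6 m
8–13 s: ½(-2 + -4)(5) = -15 m
13–18 s: ½(-4 + -9)(5) = -32.5 m
18–21 s: ½(-9 + 10)(3) = 1.5 m
Net displacement = -76 m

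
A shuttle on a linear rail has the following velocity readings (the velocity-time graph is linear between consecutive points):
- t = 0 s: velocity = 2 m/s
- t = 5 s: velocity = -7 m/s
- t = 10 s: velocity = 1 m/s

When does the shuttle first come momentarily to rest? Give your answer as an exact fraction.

v changes sign on 0–5 s (from 2 to -7); the graph is linear there, so v = 0 at t = 0 + (-2)·(5 − 0)/(-7 − 2) = 10/9 s.

t = 10/9 s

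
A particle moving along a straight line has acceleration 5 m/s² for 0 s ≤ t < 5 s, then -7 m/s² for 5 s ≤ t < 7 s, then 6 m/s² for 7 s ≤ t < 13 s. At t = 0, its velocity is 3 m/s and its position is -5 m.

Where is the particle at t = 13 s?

306.5 m

On each constant-a segment, Δv = aΔt and Δx = v₀Δt + ½aΔt²; chain segment to segment.
0–5 s: v starts 3 m/s; Δx = 3·5 + ½·5·5² = 77.5 m; v ends 28 m/s.
5–7 s: v starts 28 m/s; Δx = 28·2 + ½·-7·2² = 42 m; v ends 14 m/s.
7–13 s: v starts 14 m/s; Δx = 14·6 + ½·6·6² = 192 m; v ends 50 m/s.
x(13) = -5 + Σ Δx = 306.5 m.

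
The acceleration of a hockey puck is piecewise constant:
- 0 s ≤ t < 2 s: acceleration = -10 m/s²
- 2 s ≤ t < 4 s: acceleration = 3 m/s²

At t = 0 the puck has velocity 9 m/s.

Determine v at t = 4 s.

-5 m/s

Δv equals the area under the a-t graph; then v = v₀ + Δv.
0–2 s: -10 × 2 = -20 m/s
2–4 s: 3 × 2 = 6 m/s
Δv = -14 m/s, so v(4) = 9 + (-14) = -5 m/s.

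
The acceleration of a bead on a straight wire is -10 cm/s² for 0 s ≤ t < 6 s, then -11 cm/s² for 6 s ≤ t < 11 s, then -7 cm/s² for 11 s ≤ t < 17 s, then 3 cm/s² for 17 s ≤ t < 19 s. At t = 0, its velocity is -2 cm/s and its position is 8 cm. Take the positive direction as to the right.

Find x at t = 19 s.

-1771.5 cm

On each constant-a segment, Δv = aΔt and Δx = v₀Δt + ½aΔt²; chain segment to segment.
0–6 s: v starts -2 cm/s; Δx = -2·6 + ½·-10·6² = -192 cm; v ends -62 cm/s.
6–11 s: v starts -62 cm/s; Δx = -62·5 + ½·-11·5² = -447.5 cm; v ends -117 cm/s.
11–17 s: v starts -117 cm/s; Δx = -117·6 + ½·-7·6² = -828 cm; v ends -159 cm/s.
17–19 s: v starts -159 cm/s; Δx = -159·2 + ½·3·2² = -312 cm; v ends -153 cm/s.
x(19) = 8 + Σ Δx = -1771.5 cm.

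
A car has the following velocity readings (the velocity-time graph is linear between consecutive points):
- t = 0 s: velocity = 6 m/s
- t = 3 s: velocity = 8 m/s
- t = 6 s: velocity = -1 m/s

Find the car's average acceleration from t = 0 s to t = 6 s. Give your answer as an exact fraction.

Average acceleration = Δv/Δt = (-1 − 6)/(6 − 0) = -7/6 m/s².

-7/6 m/s²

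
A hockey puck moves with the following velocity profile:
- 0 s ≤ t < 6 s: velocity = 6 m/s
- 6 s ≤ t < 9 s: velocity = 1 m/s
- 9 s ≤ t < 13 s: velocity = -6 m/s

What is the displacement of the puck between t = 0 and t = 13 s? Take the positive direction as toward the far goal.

15 m

Displacement is the signed area under the v-t curve.
0–6 s: 6 × 6 = 36 m
6–9 s: 1 × 3 = 3 m
9–13 s: -6 × 4 = -24 m
Net displacement = 15 m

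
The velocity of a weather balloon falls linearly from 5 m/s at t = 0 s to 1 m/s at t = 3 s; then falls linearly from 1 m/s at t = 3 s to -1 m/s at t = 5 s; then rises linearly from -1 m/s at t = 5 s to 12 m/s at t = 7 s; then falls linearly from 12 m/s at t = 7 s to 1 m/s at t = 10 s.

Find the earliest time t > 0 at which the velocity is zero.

v changes sign on 3–5 s (from 1 to -1); the graph is linear there, so v = 0 at t = 3 + (-1)·(5 − 3)/(-1 − 1) = 4 s.

t = 4 s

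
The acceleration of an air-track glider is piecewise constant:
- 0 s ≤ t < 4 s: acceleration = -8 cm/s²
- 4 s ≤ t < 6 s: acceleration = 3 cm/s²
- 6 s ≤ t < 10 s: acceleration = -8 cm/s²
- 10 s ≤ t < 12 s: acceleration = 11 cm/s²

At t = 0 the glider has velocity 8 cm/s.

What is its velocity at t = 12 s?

-28 cm/s

Δv equals the area under the a-t graph; then v = v₀ + Δv.
0–4 s: -8 × 4 = -32 cm/s
4–6 s: 3 × 2 = 6 cm/s
6–10 s: -8 × 4 = -32 cm/s
10–12 s: 11 × 2 = 22 cm/s
Δv = -36 cm/s, so v(12) = 8 + (-36) = -28 cm/s.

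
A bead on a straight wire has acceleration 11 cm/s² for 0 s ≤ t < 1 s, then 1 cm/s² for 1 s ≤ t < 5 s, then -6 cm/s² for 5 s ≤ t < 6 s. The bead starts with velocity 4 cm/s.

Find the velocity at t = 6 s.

Δv equals the area under the a-t graph; then v = v₀ + Δv.
0–1 s: 11 × 1 = 11 cm/s
1–5 s: 1 × 4 = 4 cm/s
5–6 s: -6 × 1 = -6 cm/s
Δv = 9 cm/s, so v(6) = 4 + (9) = 13 cm/s.

13 cm/s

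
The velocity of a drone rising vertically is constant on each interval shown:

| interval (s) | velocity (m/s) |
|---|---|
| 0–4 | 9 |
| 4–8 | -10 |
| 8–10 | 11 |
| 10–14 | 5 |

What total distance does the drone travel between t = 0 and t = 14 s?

118 m

Distance (not displacement) is the total path length: add the absolute areas under v-t.
0–4 s: |9| × 4 = 36 m
4–8 s: |-10| × 4 = 40 m
8–10 s: |11| × 2 = 22 m
10–14 s: |5| × 4 = 20 m
Total distance = 118 m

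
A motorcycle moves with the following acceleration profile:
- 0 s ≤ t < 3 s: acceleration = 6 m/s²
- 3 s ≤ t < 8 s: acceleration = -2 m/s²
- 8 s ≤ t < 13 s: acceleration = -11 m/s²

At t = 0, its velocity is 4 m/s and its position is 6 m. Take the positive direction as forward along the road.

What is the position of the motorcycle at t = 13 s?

52.5 m

On each constant-a segment, Δv = aΔt and Δx = v₀Δt + ½aΔt²; chain segment to segment.
0–3 s: v starts 4 m/s; Δx = 4·3 + ½·6·3² = 39 m; v ends 22 m/s.
3–8 s: v starts 22 m/s; Δx = 22·5 + ½·-2·5² = 85 m; v ends 12 m/s.
8–13 s: v starts 12 m/s; Δx = 12·5 + ½·-11·5² = -77.5 m; v ends -43 m/s.
x(13) = 6 + Σ Δx = 52.5 m.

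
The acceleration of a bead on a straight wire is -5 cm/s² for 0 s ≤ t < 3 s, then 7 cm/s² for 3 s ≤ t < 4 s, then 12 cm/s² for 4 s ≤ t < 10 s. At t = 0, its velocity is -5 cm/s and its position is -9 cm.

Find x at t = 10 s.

75 cm

On each constant-a segment, Δv = aΔt and Δx = v₀Δt + ½aΔt²; chain segment to segment.
0–3 s: v starts -5 cm/s; Δx = -5·3 + ½·-5·3² = -37.5 cm; v ends -20 cm/s.
3–4 s: v starts -20 cm/s; Δx = -20·1 + ½·7·1² = -16.5 cm; v ends -13 cm/s.
4–10 s: v starts -13 cm/s; Δx = -13·6 + ½·12·6² = 138 cm; v ends 59 cm/s.
x(10) = -9 + Σ Δx = 75 cm.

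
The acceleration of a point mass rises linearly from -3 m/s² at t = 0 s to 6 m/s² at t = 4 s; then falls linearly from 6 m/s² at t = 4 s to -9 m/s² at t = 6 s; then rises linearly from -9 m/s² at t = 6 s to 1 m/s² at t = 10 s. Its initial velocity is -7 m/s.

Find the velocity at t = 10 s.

-20 m/s

Δv equals the area under the a-t graph; then v = v₀ + Δv.
0–4 s: ½(-3 + 6)(4) = 6 m/s
4–6 s: ½(6 + -9)(2) = -3 m/s
6–10 s: ½(-9 + 1)(4) = -16 m/s
Δv = -13 m/s, so v(10) = -7 + (-13) = -20 m/s.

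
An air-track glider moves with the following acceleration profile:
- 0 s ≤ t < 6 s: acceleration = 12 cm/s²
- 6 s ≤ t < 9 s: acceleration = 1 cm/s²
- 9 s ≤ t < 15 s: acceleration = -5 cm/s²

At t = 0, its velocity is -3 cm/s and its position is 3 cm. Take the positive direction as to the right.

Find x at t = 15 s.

754.5 cm

On each constant-a segment, Δv = aΔt and Δx = v₀Δt + ½aΔt²; chain segment to segment.
0–6 s: v starts -3 cm/s; Δx = -3·6 + ½·12·6² = 198 cm; v ends 69 cm/s.
6–9 s: v starts 69 cm/s; Δx = 69·3 + ½·1·3² = 211.5 cm; v ends 72 cm/s.
9–15 s: v starts 72 cm/s; Δx = 72·6 + ½·-5·6² = 342 cm; v ends 42 cm/s.
x(15) = 3 + Σ Δx = 754.5 cm.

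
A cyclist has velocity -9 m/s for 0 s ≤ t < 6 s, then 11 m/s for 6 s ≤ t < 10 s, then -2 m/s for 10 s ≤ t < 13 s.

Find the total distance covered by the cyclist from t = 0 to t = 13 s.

104 m

Total distance travelled is ∫|v| dt — sum the magnitudes of each area piece.
0–6 s: |-9| × 6 = 54 m
6–10 s: |11| × 4 = 44 m
10–13 s: |-2| × 3 = 6 m
Total distance = 104 m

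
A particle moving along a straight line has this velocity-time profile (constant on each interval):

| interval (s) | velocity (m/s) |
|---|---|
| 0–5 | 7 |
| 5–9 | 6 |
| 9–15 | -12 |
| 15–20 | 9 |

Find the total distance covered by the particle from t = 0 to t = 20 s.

176 m

Distance (not displacement) is the total path length: add the absolute areas under v-t.
0–5 s: |7| × 5 = 35 m
5–9 s: |6| × 4 = 24 m
9–15 s: |-12| × 6 = 72 m
15–20 s: |9| × 5 = 45 m
Total distance = 176 m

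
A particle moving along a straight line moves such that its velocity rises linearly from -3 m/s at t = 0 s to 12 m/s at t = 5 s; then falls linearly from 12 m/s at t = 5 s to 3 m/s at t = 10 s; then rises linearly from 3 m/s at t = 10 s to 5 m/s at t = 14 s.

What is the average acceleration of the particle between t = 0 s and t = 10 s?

0.6 m/s²

Average acceleration = Δv/Δt = (3 − -3)/(10 − 0) = 0.6 m/s².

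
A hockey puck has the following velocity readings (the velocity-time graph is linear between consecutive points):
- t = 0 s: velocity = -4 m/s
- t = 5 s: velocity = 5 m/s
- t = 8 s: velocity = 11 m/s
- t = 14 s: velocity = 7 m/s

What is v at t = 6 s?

On 5–8 s the graph is linear from 5 to 11 m/s: v(6) = 5 + (11 − 5)·(6 − 5)/(8 − 5) = 7 m/s.

7 m/s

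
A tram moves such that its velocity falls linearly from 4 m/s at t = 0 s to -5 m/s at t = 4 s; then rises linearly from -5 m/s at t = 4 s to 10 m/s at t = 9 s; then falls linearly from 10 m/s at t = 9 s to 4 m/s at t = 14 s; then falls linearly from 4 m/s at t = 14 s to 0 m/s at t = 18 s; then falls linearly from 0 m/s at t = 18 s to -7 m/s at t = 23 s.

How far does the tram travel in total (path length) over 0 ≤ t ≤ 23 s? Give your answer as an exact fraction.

Distance (not displacement) is the total path length: add the absolute areas under v-t.
0–4 s: v = 0 at t = 16/9 s; triangle areas 32/9 + 50/9 = 82/9 m
4–9 s: v = 0 at t = 17/3 s; triangle areas 25/6 + 50/3 = 125/6 m
9–14 s: |½(10 + 4)(5)| = 35 m
14–18 s: |½(4 + 0)(4)| = 8 m
18–23 s: |½(0 + -7)(5)| = 17.5 m
Total distance = 814/9 m

814/9 m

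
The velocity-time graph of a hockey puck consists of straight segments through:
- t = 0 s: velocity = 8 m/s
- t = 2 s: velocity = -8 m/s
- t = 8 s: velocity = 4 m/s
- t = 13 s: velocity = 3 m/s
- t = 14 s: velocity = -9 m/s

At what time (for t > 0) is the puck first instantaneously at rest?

v changes sign on 0–2 s (from 8 to -8); the graph is linear there, so v = 0 at t = 0 + (-8)·(2 − 0)/(-8 − 8) = 1 s.

t = 1 s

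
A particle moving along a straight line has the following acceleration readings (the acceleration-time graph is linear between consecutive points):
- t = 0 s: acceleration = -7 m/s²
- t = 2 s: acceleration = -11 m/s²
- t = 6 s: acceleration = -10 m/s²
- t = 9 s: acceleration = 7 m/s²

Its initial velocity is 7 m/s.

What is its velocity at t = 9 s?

Δv equals the area under the a-t graph; then v = v₀ + Δv.
0–2 s: ½(-7 + -11)(2) = -18 m/s
2–6 s: ½(-11 + -10)(4) = -42 m/s
6–9 s: ½(-10 + 7)(3) = -4.5 m/s
Δv = -64.5 m/s, so v(9) = 7 + (-64.5) = -57.5 m/s.

-57.5 m/s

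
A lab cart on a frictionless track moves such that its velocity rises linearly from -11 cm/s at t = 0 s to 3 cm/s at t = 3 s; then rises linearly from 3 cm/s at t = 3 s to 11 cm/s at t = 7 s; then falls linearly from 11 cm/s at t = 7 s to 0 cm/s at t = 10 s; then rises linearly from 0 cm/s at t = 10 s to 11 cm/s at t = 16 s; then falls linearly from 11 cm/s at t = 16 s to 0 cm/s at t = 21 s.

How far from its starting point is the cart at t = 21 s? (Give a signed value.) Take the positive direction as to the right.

Net displacement equals the area under the velocity-time graph (areas below the axis count negative).
0–3 s: ½(-11 + 3)(3) = -12 cm
3–7 s: ½(3 + 11)(4) = 28 cm
7–10 s: ½(11 + 0)(3) = 16.5 cm
10–16 s: ½(0 + 11)(6) = 33 cm
16–21 s: ½(11 + 0)(5) = 27.5 cm
Net displacement = 93 cm

93 cm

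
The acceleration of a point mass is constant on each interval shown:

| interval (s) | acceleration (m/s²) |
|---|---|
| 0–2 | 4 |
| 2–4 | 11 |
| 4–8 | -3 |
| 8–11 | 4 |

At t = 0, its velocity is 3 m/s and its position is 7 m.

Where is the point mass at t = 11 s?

On each constant-a segment, Δv = aΔt and Δx = v₀Δt + ½aΔt²; chain segment to segment.
0–2 s: v starts 3 m/s; Δx = 3·2 + ½·4·2² = 14 m; v ends 11 m/s.
2–4 s: v starts 11 m/s; Δx = 11·2 + ½·11·2² = 44 m; v ends 33 m/s.
4–8 s: v starts 33 m/s; Δx = 33·4 + ½·-3·4² = 108 m; v ends 21 m/s.
8–11 s: v starts 21 m/s; Δx = 21·3 + ½·4·3² = 81 m; v ends 33 m/s.
x(11) = 7 + Σ Δx = 254 m.

254 m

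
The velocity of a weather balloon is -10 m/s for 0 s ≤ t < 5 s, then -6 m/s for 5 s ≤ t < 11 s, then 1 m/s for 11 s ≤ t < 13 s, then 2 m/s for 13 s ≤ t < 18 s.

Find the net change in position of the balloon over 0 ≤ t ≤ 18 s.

-74 m

Net displacement equals the area under the velocity-time graph (areas below the axis count negative).
0–5 s: -10 × 5 = -50 m
5–11 s: -6 × 6 = -36 m
11–13 s: 1 × 2 = 2 m
13–18 s: 2 × 5 = 10 m
Net displacement = -74 m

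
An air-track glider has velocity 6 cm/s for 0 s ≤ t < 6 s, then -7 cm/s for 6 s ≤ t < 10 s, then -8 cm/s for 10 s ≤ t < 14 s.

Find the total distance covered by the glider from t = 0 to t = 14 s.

96 cm

Distance (not displacement) is the total path length: add the absolute areas under v-t.
0–6 s: |6| × 6 = 36 cm
6–10 s: |-7| × 4 = 28 cm
10–14 s: |-8| × 4 = 32 cm
Total distance = 96 cm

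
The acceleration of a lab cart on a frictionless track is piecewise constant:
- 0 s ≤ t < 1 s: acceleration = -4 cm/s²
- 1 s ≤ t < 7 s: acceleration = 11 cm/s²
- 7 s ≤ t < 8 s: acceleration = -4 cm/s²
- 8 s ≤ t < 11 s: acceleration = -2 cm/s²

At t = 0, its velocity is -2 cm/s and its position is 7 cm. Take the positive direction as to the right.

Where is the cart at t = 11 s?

On each constant-a segment, Δv = aΔt and Δx = v₀Δt + ½aΔt²; chain segment to segment.
0–1 s: v starts -2 cm/s; Δx = -2·1 + ½·-4·1² = -4 cm; v ends -6 cm/s.
1–7 s: v starts -6 cm/s; Δx = -6·6 + ½·11·6² = 162 cm; v ends 60 cm/s.
7–8 s: v starts 60 cm/s; Δx = 60·1 + ½·-4·1² = 58 cm; v ends 56 cm/s.
8–11 s: v starts 56 cm/s; Δx = 56·3 + ½·-2·3² = 159 cm; v ends 50 cm/s.
x(11) = 7 + Σ Δx = 382 cm.

382 cm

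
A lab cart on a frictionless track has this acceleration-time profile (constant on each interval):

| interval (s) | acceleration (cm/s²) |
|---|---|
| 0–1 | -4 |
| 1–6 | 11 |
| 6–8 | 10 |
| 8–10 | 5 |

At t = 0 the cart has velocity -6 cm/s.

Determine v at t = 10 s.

Δv equals the area under the a-t graph; then v = v₀ + Δv.
0–1 s: -4 × 1 = -4 cm/s
1–6 s: 11 × 5 = 55 cm/s
6–8 s: 10 × 2 = 20 cm/s
8–10 s: 5 × 2 = 10 cm/s
Δv = 81 cm/s, so v(10) = -6 + (81) = 75 cm/s.

75 cm/s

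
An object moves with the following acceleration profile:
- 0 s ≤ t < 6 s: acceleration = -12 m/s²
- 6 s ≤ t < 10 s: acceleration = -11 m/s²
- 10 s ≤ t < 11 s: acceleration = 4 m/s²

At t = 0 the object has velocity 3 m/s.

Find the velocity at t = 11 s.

Δv equals the area under the a-t graph; then v = v₀ + Δv.
0–6 s: -12 × 6 = -72 m/s
6–10 s: -11 × 4 = -44 m/s
10–11 s: 4 × 1 = 4 m/s
Δv = -112 m/s, so v(11) = 3 + (-112) = -109 m/s.

-109 m/s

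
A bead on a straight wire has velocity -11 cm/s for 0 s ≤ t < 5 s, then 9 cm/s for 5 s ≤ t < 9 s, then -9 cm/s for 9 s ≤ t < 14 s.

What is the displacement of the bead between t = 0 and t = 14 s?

Displacement is the signed area under the v-t curve.
0–5 s: -11 × 5 = -55 cm
5–9 s: 9 × 4 = 36 cm
9–14 s: -9 × 5 = -45 cm
Net displacement = -64 cm

-64 cm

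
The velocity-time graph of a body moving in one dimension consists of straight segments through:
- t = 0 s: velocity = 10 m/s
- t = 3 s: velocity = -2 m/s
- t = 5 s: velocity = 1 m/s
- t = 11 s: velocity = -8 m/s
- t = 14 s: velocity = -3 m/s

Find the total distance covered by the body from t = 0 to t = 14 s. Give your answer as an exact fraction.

317/6 m

Total distance travelled is ∫|v| dt — sum the magnitudes of each area piece.
0–3 s: v = 0 at t = 2.5 s; triangle areas 12.5 + 0.5 = 13 m
3–5 s: v = 0 at t = 13/3 s; triangle areas 4/3 + 1/3 = 5/3 m
5–11 s: v = 0 at t = 17/3 s; triangle areas 1/3 + 64/3 = 65/3 m
11–14 s: |½(-8 + -3)(3)| = 16.5 m
Total distance = 317/6 m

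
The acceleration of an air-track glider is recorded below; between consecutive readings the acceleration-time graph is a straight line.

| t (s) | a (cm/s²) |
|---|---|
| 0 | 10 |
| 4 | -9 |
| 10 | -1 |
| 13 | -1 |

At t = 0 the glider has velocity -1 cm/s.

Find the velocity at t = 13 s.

-32 cm/s

Δv equals the area under the a-t graph; then v = v₀ + Δv.
0–4 s: ½(10 + -9)(4) = 2 cm/s
4–10 s: ½(-9 + -1)(6) = -30 cm/s
10–13 s: -1 × 3 = -3 cm/s
Δv = -31 cm/s, so v(13) = -1 + (-31) = -32 cm/s.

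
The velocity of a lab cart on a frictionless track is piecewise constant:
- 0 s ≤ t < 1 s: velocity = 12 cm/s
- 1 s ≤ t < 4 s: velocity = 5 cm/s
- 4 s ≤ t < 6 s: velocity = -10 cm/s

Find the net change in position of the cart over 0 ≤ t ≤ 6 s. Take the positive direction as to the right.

7 cm

Net displacement equals the area under the velocity-time graph (areas below the axis count negative).
0–1 s: 12 × 1 = 12 cm
1–4 s: 5 × 3 = 15 cm
4–6 s: -10 × 2 = -20 cm
Net displacement = 7 cm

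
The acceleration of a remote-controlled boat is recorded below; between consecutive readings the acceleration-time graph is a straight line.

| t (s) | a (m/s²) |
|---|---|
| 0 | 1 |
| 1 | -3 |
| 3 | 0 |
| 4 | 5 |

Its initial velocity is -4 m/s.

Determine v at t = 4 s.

Δv equals the area under the a-t graph; then v = v₀ + Δv.
0–1 s: ½(1 + -3)(1) = -1 m/s
1–3 s: ½(-3 + 0)(2) = -3 m/s
3–4 s: ½(0 + 5)(1) = 2.5 m/s
Δv = -1.5 m/s, so v(4) = -4 + (-1.5) = -5.5 m/s.

-5.5 m/s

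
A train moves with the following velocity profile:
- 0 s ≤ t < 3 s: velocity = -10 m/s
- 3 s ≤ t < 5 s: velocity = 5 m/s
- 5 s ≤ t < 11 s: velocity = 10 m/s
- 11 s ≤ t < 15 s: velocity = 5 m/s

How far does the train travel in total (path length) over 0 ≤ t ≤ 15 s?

Distance (not displacement) is the total path length: add the absolute areas under v-t.
0–3 s: |-10| × 3 = 30 m
3–5 s: |5| × 2 = 10 m
5–11 s: |10| × 6 = 60 m
11–15 s: |5| × 4 = 20 m
Total distance = 120 m

120 m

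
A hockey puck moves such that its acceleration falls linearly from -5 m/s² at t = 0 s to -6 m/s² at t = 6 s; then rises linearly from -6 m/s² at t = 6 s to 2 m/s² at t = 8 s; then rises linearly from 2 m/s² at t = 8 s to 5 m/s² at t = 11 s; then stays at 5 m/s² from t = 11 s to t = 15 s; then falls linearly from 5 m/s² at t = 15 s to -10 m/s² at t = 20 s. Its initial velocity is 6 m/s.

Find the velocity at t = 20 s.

Δv equals the area under the a-t graph; then v = v₀ + Δv.
0–6 s: ½(-5 + -6)(6) = -33 m/s
6–8 s: ½(-6 + 2)(2) = -4 m/s
8–11 s: ½(2 + 5)(3) = 10.5 m/s
11–15 s: 5 × 4 = 20 m/s
15–20 s: ½(5 + -10)(5) = -12.5 m/s
Δv = -19 m/s, so v(20) = 6 + (-19) = -13 m/s.

-13 m/s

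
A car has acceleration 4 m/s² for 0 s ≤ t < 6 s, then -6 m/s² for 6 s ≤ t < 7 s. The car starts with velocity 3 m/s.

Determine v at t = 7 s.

21 m/s

Δv equals the area under the a-t graph; then v = v₀ + Δv.
0–6 s: 4 × 6 = 24 m/s
6–7 s: -6 × 1 = -6 m/s
Δv = 18 m/s, so v(7) = 3 + (18) = 21 m/s.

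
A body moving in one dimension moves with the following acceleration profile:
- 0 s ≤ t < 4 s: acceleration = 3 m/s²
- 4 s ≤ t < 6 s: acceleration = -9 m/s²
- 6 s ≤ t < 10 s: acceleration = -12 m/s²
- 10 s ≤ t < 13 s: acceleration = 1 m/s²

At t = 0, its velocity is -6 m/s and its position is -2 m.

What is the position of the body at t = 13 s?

On each constant-a segment, Δv = aΔt and Δx = v₀Δt + ½aΔt²; chain segment to segment.
0–4 s: v starts -6 m/s; Δx = -6·4 + ½·3·4² = 0 m; v ends 6 m/s.
4–6 s: v starts 6 m/s; Δx = 6·2 + ½·-9·2² = -6 m; v ends -12 m/s.
6–10 s: v starts -12 m/s; Δx = -12·4 + ½·-12·4² = -144 m; v ends -60 m/s.
10–13 s: v starts -60 m/s; Δx = -60·3 + ½·1·3² = -175.5 m; v ends -57 m/s.
x(13) = -2 + Σ Δx = -327.5 m.

-327.5 m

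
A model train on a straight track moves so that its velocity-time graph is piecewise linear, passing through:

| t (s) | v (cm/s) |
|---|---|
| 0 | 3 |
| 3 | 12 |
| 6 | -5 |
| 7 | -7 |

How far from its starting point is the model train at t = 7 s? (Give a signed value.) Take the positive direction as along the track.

Displacement is the signed area under the v-t curve.
0–3 s: ½(3 + 12)(3) = 22.5 cm
3–6 s: ½(12 + -5)(3) = 10.5 cm
6–7 s: ½(-5 + -7)(1) = -6 cm
Net displacement = 27 cm

27 cm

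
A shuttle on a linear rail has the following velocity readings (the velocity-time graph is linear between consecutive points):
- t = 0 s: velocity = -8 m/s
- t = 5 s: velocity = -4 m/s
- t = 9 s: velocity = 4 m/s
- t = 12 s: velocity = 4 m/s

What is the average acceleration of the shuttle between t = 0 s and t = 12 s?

1 m/s²

Average acceleration = Δv/Δt = (4 − -8)/(12 − 0) = 1 m/s².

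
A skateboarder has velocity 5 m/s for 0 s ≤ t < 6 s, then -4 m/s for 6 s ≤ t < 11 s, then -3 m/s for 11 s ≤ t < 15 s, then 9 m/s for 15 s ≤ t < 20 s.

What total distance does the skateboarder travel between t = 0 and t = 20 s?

107 m

Total distance travelled is ∫|v| dt — sum the magnitudes of each area piece.
0–6 s: |5| × 6 = 30 m
6–11 s: |-4| × 5 = 20 m
11–15 s: |-3| × 4 = 12 m
15–20 s: |9| × 5 = 45 m
Total distance = 107 m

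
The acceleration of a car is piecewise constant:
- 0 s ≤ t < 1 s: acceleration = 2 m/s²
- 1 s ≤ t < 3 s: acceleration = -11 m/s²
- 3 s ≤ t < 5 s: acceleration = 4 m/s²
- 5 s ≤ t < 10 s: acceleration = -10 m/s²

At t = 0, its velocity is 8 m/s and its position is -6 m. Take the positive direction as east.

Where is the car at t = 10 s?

On each constant-a segment, Δv = aΔt and Δx = v₀Δt + ½aΔt²; chain segment to segment.
0–1 s: v starts 8 m/s; Δx = 8·1 + ½·2·1² = 9 m; v ends 10 m/s.
1–3 s: v starts 10 m/s; Δx = 10·2 + ½·-11·2² = -2 m; v ends -12 m/s.
3–5 s: v starts -12 m/s; Δx = -12·2 + ½·4·2² = -16 m; v ends -4 m/s.
5–10 s: v starts -4 m/s; Δx = -4·5 + ½·-10·5² = -145 m; v ends -54 m/s.
x(10) = -6 + Σ Δx = -160 m.

-160 m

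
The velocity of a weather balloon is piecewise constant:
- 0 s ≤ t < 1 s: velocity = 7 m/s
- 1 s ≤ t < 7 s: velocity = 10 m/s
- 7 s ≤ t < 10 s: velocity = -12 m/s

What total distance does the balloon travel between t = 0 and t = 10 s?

Distance (not displacement) is the total path length: add the absolute areas under v-t.
0–1 s: |7| × 1 = 7 m
1–7 s: |10| × 6 = 60 m
7–10 s: |-12| × 3 = 36 m
Total distance = 103 m

103 m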